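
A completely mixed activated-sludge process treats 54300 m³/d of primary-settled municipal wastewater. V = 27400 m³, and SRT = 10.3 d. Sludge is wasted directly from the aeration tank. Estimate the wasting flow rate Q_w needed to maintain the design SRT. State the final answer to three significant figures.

Q_w ≈ 2660 m³/d

For wasting at MLVSS concentration, Q_w = V/θ_c = 27400/10.3 = 2660 m³/d.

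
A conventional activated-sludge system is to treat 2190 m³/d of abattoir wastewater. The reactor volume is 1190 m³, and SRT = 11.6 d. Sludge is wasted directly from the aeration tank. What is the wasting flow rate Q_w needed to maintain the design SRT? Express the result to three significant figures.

Wasting from the aeration tank: Q_w = V / θ_c = 1190 / 11.6 = 102.6 m³/d.

Q_w ≈ 103 m³/d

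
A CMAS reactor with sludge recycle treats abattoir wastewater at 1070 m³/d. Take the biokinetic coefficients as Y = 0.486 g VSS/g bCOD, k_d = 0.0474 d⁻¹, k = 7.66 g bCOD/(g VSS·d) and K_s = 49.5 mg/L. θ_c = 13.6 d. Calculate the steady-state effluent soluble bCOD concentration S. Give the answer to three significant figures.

Effluent substrate depends only on kinetics and SRT: S = K_s(1 + k_d θ_c) / [θ_c(Yk − k_d) − 1] = 49.5 × (1 + 0.0474 × 13.6) / [13.6 × (0.486 × 7.66 − 0.0474) − 1] = 81.41 / 48.98 = 1.662 mg/L.

S ≈ 1.66 mg/L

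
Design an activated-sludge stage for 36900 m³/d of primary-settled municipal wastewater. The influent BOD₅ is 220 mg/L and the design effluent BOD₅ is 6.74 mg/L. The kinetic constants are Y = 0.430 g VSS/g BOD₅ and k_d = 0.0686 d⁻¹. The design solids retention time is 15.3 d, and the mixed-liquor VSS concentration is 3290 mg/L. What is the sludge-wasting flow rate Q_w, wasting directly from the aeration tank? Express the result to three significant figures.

Q_w ≈ 502 m³/d

Rearranging the biomass balance for a CMAS with decay, V = Y·Q·ΔS·θ_c / [X·(1+k_d θ_c)] = 0.430 × 36900 × (220 − 6.74) × 15.3 / [3290 × (1 + 0.0686 × 15.3)] = 5.18×10^7 / 6743 = 7678 m³.
Wasting from the aeration tank: Q_w = V / θ_c = 7678 / 15.3 = 501.8 m³/d.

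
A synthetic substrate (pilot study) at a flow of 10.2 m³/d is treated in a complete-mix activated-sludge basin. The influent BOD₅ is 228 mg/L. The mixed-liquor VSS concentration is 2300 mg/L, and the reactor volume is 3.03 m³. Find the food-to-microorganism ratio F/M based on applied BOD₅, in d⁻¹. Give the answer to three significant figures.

F/M = applied load / biomass = Q·S₀/(V·X) = 10.2 × 228 / (3.030 × 2300) = 0.3337 d⁻¹.

F/M ≈ 0.334 d⁻¹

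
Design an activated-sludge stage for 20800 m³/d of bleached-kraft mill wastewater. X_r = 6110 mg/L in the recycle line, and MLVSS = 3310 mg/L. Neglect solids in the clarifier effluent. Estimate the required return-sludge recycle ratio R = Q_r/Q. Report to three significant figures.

R ≈ 1.18

Mass balance around the secondary clarifier (neglecting effluent solids): R = X / (X_r − X) = 3310 / (6110 − 3310) = 1.182.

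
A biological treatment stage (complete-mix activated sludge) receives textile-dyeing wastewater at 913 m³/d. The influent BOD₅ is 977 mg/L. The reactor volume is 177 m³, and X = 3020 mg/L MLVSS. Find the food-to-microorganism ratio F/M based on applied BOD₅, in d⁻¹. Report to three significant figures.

Food-to-microorganism ratio F/M = Q S₀ / (V X) = 913 × 977 / (177.0 × 3020) = 1.669 d⁻¹.

F/M ≈ 1.67 d⁻¹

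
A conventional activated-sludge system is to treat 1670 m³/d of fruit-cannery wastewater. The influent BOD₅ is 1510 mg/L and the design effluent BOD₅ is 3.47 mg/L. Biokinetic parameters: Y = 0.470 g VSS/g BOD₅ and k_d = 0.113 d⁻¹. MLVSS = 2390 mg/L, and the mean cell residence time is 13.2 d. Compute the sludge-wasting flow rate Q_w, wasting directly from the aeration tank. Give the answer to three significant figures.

Q_w ≈ 199 m³/d

Steady-state biomass mass balance: V·X·(1 + k_d·θ_c) = Y·Q·(S₀ − S)·θ_c, so V = 0.470 × 1670 × (1510 − 3.47) × 13.2 / [2390 × (1 + 0.113 × 13.2)] = 1.56×10^7 / 5955 = 2621 m³.
For wasting at MLVSS concentration, Q_w = V/θ_c = 2621/13.2 = 198.6 m³/d.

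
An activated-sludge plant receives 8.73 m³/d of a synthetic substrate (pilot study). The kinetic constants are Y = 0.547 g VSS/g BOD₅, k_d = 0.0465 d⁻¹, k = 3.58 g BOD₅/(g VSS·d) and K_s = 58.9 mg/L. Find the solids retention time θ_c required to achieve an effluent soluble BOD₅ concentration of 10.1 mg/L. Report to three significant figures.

Specific growth rate at S = 10.1 mg/L: μ = YkS/(K_s+S) = 0.547·3.58·10.1/(58.9+10.1) = 0.2866 d⁻¹.
1/θ_c = 0.2866 − 0.0465 = 0.2401 d⁻¹, so θ_c = 4.164 d.

θ_c ≈ 4.16 d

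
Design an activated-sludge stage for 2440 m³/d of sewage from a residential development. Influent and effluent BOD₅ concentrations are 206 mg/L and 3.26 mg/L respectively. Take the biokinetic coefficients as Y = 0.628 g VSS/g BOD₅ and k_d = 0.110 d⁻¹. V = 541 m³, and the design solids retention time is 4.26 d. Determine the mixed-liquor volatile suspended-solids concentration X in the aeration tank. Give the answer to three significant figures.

Solving the biomass balance for X: X = Y Q (S₀−S) θ_c / [V (1+k_d θ_c)] = 0.628 × 2440 × (206 − 3.26) × 4.26 / [541 × (1 + 0.110 × 4.26)] = 1666 mg/L.

X ≈ 1670 mg/L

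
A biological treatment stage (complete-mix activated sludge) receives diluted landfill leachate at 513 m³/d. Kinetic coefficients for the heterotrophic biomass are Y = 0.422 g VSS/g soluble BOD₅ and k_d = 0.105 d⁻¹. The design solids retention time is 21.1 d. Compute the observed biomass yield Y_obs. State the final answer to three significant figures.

Y_obs ≈ 0.131 g VSS/g soluble BOD₅

Correct the yield for decay: Y_obs = Y/(1 + k_d θ_c) = 0.422 / (1 + 0.105 × 21.1) = 0.422 / 3.216 = 0.1312.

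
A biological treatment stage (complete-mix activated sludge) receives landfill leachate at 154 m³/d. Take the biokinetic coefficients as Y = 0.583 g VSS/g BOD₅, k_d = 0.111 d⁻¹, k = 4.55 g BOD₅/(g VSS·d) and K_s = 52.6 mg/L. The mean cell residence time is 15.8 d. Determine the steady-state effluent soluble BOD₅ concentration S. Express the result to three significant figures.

For a completely mixed reactor with recycle the Lawrence–McCarty relation gives S = K_s·(1 + k_d·θ_c) / [θ_c·(Y·k − k_d) − 1] = 52.6 × (1 + 0.111 × 15.8) / [15.8 × (0.583 × 4.55 − 0.111) − 1] = 144.8 / 39.16 = 3.699 mg/L.

S ≈ 3.70 mg/L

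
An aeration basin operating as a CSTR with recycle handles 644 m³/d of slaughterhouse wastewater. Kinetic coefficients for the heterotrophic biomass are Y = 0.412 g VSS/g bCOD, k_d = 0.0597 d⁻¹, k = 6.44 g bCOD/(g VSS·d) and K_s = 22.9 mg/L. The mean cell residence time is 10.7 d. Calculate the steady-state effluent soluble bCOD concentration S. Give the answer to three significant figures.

S ≈ 1.40 mg/L

For a completely mixed reactor with recycle the Lawrence–McCarty relation gives S = K_s·(1 + k_d·θ_c) / [θ_c·(Y·k − k_d) − 1] = 22.9 × (1 + 0.0597 × 10.7) / [10.7 × (0.412 × 6.44 − 0.0597) − 1] = 37.53 / 26.75 = 1.403 mg/L.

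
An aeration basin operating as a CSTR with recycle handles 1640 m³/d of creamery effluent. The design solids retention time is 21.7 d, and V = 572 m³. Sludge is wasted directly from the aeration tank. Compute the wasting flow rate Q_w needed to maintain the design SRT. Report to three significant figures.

Q_w ≈ 26.4 m³/d

With mixed-liquor wasting, θ_c = V/Q_w, so Q_w = V/θ_c = 572.0/21.7 = 26.36 m³/d.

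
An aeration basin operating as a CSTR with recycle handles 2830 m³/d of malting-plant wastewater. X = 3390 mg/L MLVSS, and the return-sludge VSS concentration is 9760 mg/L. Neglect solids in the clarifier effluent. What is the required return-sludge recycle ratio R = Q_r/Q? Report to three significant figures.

R ≈ 0.532

R = Q_r/Q = X/(X_r − X) = 3390 / (9760 − 3390) = 0.5322.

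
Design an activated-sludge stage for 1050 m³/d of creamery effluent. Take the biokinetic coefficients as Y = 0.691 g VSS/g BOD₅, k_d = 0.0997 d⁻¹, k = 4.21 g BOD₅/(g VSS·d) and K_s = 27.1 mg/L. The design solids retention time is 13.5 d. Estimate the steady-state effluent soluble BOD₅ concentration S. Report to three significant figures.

Effluent substrate depends only on kinetics and SRT: S = K_s(1 + k_d θ_c) / [θ_c(Yk − k_d) − 1] = 27.1 × (1 + 0.0997 × 13.5) / [13.5 × (0.691 × 4.21 − 0.0997) − 1] = 63.58 / 36.93 = 1.722 mg/L.

S ≈ 1.72 mg/L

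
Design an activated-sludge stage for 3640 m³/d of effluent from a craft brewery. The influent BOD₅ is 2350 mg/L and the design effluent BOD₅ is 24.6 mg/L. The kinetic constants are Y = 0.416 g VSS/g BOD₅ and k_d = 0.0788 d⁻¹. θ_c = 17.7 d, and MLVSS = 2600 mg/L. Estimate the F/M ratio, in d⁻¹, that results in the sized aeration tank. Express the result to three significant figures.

F/M ≈ 0.329 d⁻¹

Steady-state biomass mass balance: V·X·(1 + k_d·θ_c) = Y·Q·(S₀ − S)·θ_c, so V = 0.416 × 3640 × (2350 − 24.6) × 17.7 / [2600 × (1 + 0.0788 × 17.7)] = 6.23×10^7 / 6226 = 10010 m³.
Food-to-microorganism ratio F/M = Q S₀ / (V X) = 3640 × 2350 / (10010 × 2600) = 0.3287 d⁻¹.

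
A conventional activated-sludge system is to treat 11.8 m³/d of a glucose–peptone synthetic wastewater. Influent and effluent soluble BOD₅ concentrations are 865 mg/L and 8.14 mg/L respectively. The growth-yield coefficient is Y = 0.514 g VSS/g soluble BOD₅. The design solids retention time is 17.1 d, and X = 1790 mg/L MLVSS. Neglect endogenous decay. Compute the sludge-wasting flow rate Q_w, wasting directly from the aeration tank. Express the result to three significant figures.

Q_w ≈ 2.90 m³/d

Biomass mass balance (decay neglected): V·X = Y·Q·(S₀ − S)·θ_c, so V = 0.514 × 11.8 × (865 − 8.14) × 17.1 / 1790 = 49.65 m³.
Wasting from the aeration tank: Q_w = V / θ_c = 49.65 / 17.1 = 2.903 m³/d.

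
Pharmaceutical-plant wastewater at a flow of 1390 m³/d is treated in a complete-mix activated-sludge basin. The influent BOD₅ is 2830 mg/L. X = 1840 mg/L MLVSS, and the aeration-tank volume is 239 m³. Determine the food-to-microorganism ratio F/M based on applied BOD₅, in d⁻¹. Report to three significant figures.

F/M = applied load / biomass = Q·S₀/(V·X) = 1390 × 2830 / (239.0 × 1840) = 8.945 d⁻¹.

F/M ≈ 8.95 d⁻¹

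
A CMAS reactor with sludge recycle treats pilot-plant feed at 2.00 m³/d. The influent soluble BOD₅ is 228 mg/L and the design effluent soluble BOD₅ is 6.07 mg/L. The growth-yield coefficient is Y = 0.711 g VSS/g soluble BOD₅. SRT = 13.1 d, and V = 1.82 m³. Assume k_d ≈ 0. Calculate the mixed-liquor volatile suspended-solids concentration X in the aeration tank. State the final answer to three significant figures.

X = Y·Q·ΔS·θ_c / V = 0.711 × 2.00 × (228 − 6.07) × 13.1 / 1.82 = 2272 mg/L.

X ≈ 2270 mg/L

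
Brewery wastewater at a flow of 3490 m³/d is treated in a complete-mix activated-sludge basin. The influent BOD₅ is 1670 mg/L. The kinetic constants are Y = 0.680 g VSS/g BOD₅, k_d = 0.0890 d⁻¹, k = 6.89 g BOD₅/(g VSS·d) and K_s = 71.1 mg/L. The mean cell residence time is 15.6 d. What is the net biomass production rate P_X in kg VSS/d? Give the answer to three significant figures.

For a completely mixed reactor with recycle the Lawrence–McCarty relation gives S = K_s·(1 + k_d·θ_c) / [θ_c·(Y·k − k_d) − 1] = 71.1 × (1 + 0.0890 × 15.6) / [15.6 × (0.680 × 6.89 − 0.0890) − 1] = 169.8 / 70.70 = 2.402 mg/L.
Y_obs = Y / (1 + k_d θ_c) = 0.680 / (1 + 0.0890 × 15.6) = 0.680 / 2.388 = 0.2847.
ΔS = 1670 − 2.40 = 1668 mg/L, so the substrate removal rate is 3490 × 1668/1000 = 5820 kg BOD₅/d.
Biomass produced: P_X = Y_obs·Q·ΔS = 0.2847 × 5820 ≈ 1657 kg VSS/d.

P_X ≈ 1660 kg VSS/d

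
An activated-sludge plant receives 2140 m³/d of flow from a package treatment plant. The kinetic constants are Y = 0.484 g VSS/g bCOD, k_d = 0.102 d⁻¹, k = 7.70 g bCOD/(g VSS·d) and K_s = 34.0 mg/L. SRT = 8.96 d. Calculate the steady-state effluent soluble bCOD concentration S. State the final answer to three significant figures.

S ≈ 2.07 mg/L

Effluent substrate depends only on kinetics and SRT: S = K_s(1 + k_d θ_c) / [θ_c(Yk − k_d) − 1] = 34.0 × (1 + 0.102 × 8.96) / [8.96 × (0.484 × 7.70 − 0.102) − 1] = 65.07 / 31.48 = 2.067 mg/L.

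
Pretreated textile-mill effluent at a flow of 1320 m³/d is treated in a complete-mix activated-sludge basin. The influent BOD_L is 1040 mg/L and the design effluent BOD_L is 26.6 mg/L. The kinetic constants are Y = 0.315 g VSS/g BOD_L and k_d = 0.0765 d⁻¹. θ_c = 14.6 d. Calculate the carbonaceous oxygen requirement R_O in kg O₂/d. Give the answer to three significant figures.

Y_obs = Y / (1 + k_d θ_c) = 0.315 / (1 + 0.0765 × 14.6) = 0.315 / 2.117 = 0.1488.
Mass of BOD_L removed per day: Q(S₀ − S) = 1320 × 1013 g/m³ = 1338 kg/d.
Biomass synthesised: P_X = Y_obs × 1338 = 199.1 kg VSS/d.
R_O = Q·ΔS − 1.42 P_X = 1338 − 282.7 = 1055 kg O₂/d.

R_O ≈ 1060 kg O₂/d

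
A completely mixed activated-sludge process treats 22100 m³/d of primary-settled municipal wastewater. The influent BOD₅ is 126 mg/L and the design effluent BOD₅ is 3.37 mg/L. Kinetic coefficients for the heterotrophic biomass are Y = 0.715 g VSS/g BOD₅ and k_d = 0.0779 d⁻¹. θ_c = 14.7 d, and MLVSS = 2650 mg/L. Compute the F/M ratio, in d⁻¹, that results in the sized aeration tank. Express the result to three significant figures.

Steady-state biomass mass balance: V·X·(1 + k_d·θ_c) = Y·Q·(S₀ − S)·θ_c, so V = 0.715 × 22100 × (126 − 3.37) × 14.7 / [2650 × (1 + 0.0779 × 14.7)] = 2.85×10^7 / 5685 = 5011 m³.
F/M = Q·S₀ / (V·X) = 22100 × 126 / (5011 × 2650) = 0.2097 g BOD₅·(g VSS·d)⁻¹.

F/M ≈ 0.210 d⁻¹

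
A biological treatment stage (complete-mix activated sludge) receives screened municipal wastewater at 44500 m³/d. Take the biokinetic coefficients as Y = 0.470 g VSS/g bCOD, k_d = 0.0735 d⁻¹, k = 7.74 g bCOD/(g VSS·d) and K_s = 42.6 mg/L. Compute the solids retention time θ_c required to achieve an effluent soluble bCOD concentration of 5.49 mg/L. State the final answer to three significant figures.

θ_c ≈ 2.93 d

At the target effluent, Y k S/(K_s+S) = 0.470×7.74×5.49/48.09 = 0.4153 d⁻¹.
1/θ_c = 0.4153 − 0.0735 = 0.3418 d⁻¹, so θ_c = 2.926 d.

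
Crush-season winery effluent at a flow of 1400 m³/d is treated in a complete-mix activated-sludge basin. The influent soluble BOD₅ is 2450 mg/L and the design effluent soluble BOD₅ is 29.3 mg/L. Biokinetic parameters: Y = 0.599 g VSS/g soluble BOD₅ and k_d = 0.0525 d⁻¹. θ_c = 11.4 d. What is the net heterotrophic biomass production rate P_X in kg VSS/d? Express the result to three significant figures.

P_X ≈ 1270 kg VSS/d

Y_obs = Y / (1 + k_d θ_c) = 0.599 / (1 + 0.0525 × 11.4) = 0.599 / 1.599 = 0.3747.
Mass of soluble BOD₅ removed per day: Q(S₀ − S) = 1400 × 2421 g/m³ = 3389 kg/d.
So the net sludge growth is P_X = 0.3747 × 3389 = 1270 kg VSS/d.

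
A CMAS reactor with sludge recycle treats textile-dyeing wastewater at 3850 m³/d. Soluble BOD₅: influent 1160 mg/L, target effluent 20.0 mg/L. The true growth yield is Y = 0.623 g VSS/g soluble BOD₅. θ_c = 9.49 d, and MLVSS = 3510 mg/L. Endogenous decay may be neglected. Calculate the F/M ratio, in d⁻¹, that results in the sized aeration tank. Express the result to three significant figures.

F/M ≈ 0.172 d⁻¹

With k_d = 0 the design equation reduces to V = Y Q (S₀−S) θ_c / X = 0.623 × 3850 × (1160 − 20.0) × 9.49 / 3510 = 7393 m³.
F/M = applied load / biomass = Q·S₀/(V·X) = 3850 × 1160 / (7393 × 3510) = 0.1721 d⁻¹.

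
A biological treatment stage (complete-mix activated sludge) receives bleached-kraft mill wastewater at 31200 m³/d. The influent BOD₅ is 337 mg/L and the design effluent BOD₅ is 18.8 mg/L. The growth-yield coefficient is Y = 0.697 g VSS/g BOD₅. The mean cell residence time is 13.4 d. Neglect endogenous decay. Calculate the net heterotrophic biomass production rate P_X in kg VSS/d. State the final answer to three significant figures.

Since k_d ≈ 0, Y_obs = Y = 0.697 g VSS/g BOD₅.
Mass of BOD₅ removed per day: Q(S₀ − S) = 31200 × 318.2 g/m³ = 9928 kg/d.
Biomass produced: P_X = Y_obs·Q·ΔS = 0.6970 × 9928 ≈ 6920 kg VSS/d.

P_X ≈ 6920 kg VSS/d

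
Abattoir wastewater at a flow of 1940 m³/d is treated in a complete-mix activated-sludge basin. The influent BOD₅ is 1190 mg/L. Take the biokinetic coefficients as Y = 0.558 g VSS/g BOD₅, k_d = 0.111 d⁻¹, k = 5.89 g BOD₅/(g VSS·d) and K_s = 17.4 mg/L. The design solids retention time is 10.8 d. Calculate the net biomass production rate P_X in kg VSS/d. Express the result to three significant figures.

P_X ≈ 585 kg VSS/d

For a completely mixed reactor with recycle the Lawrence–McCarty relation gives S = K_s·(1 + k_d·θ_c) / [θ_c·(Y·k − k_d) − 1] = 17.4 × (1 + 0.111 × 10.8) / [10.8 × (0.558 × 5.89 − 0.111) − 1] = 38.26 / 33.30 = 1.149 mg/L.
Observed yield with endogenous decay: Y_obs = Y / (1 + k_d·θ_c) = 0.558 / (1 + 0.111 × 10.8) = 0.558 / 2.199 = 0.2538 g VSS/g BOD₅.
Mass of BOD₅ removed per day: Q(S₀ − S) = 1940 × 1189 g/m³ = 2306 kg/d.
So the net sludge growth is P_X = 0.2538 × 2306 = 585.3 kg VSS/d.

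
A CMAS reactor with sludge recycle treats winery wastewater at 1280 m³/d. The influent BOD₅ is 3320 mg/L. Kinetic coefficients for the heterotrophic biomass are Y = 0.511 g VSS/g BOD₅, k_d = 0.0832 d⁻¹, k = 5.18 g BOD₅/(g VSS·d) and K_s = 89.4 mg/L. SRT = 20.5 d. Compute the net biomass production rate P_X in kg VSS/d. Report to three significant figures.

Effluent substrate depends only on kinetics and SRT: S = K_s(1 + k_d θ_c) / [θ_c(Yk − k_d) − 1] = 89.4 × (1 + 0.0832 × 20.5) / [20.5 × (0.511 × 5.18 − 0.0832) − 1] = 241.9 / 51.56 = 4.691 mg/L.
The observed yield is Y_obs = Y/(1 + k_d·θ_c) = 0.511 / (1 + 0.0832 × 20.5) = 0.511 / 2.706 = 0.1889 g VSS per g BOD₅ removed.
Substrate removed = Q·(S₀ − S) = 1280 m³/d × (3320 − 4.69) g/m³ = 4.24×10^6 g/d = 4244 kg/d.
Biomass produced: P_X = Y_obs·Q·ΔS = 0.1889 × 4244 ≈ 801.5 kg VSS/d.

P_X ≈ 801 kg VSS/d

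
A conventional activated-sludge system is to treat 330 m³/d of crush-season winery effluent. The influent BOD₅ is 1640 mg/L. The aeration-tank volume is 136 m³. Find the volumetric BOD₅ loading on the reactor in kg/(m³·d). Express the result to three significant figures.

L_v ≈ 3.98 kg BOD₅/(m³·d)

Volumetric loading L_v = Q·S₀ / V = 330 × 1640 g/m³ / 136.0 m³ = 3979 g/(m³·d) = 3.979 kg BOD₅/(m³·d).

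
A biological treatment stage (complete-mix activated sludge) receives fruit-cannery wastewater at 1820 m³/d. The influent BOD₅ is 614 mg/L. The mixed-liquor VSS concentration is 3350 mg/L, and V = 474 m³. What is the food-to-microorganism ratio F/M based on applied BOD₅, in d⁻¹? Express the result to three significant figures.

F/M ≈ 0.704 d⁻¹

F/M = Q·S₀ / (V·X) = 1820 × 614 / (474.0 × 3350) = 0.7037 g BOD₅·(g VSS·d)⁻¹.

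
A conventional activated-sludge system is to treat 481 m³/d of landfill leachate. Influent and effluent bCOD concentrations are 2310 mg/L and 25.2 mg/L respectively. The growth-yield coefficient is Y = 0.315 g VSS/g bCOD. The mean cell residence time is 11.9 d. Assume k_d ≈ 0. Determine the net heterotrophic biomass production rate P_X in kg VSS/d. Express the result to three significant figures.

With endogenous decay neglected, the observed yield equals the true yield: Y_obs = Y = 0.315 g VSS/g bCOD.
Q·(S₀ − S) = 481 × (2310 − 25.2) × 10⁻³ = 1099 kg/d removed.
Biomass produced: P_X = Y_obs·Q·ΔS = 0.3150 × 1099 ≈ 346.2 kg VSS/d.

P_X ≈ 346 kg VSS/d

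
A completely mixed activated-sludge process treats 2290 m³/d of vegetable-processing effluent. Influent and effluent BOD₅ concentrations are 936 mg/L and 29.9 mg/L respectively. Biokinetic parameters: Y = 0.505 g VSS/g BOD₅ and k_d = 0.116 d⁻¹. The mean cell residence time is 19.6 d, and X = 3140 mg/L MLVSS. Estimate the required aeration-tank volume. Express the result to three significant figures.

From the SRT design equation V = Y Q (S₀−S) θ_c / [X (1 + k_d θ_c)] = 0.505 × 2290 × (936 − 29.9) × 19.6 / [3140 × (1 + 0.116 × 19.6)] = 2.05×10^7 / 10279 = 1998 m³.

V ≈ 2000 m³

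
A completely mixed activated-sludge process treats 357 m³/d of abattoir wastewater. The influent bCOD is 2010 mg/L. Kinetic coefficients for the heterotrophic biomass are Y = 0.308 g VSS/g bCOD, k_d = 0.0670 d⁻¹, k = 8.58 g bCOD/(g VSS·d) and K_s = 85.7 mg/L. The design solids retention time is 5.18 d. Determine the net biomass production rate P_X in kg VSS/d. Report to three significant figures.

From the Monod/SRT balance for a CMAS, S = K_s·(1+k_d θ_c)/[θ_c·(Y k − k_d) − 1] = 85.7 × (1 + 0.0670 × 5.18) / [5.18 × (0.308 × 8.58 − 0.0670) − 1] = 115.4 / 12.34 = 9.354 mg/L.
Correct the yield for decay: Y_obs = Y/(1 + k_d θ_c) = 0.308 / (1 + 0.0670 × 5.18) = 0.308 / 1.347 = 0.2286.
Q·(S₀ − S) = 357 × (2010 − 9.35) × 10⁻³ = 714.2 kg/d removed.
So the net sludge growth is P_X = 0.2286 × 714.2 = 163.3 kg VSS/d.

P_X ≈ 163 kg VSS/d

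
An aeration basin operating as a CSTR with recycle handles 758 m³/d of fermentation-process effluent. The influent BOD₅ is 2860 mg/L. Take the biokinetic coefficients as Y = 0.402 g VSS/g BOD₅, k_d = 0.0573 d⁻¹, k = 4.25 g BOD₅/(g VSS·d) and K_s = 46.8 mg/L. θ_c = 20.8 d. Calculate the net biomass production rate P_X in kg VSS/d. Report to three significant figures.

For a completely mixed reactor with recycle the Lawrence–McCarty relation gives S = K_s·(1 + k_d·θ_c) / [θ_c·(Y·k − k_d) − 1] = 46.8 × (1 + 0.0573 × 20.8) / [20.8 × (0.402 × 4.25 − 0.0573) − 1] = 102.6 / 33.34 = 3.076 mg/L.
Observed yield with endogenous decay: Y_obs = Y / (1 + k_d·θ_c) = 0.402 / (1 + 0.0573 × 20.8) = 0.402 / 2.192 = 0.1834 g VSS/g BOD₅.
ΔS = 2860 − 3.08 = 2857 mg/L, so the substrate removal rate is 758 × 2857/1000 = 2166 kg BOD₅/d.
P_X = Y_obs · Q(S₀ − S) = 0.1834 × 2166 = 397.2 kg VSS/d.

P_X ≈ 397 kg VSS/d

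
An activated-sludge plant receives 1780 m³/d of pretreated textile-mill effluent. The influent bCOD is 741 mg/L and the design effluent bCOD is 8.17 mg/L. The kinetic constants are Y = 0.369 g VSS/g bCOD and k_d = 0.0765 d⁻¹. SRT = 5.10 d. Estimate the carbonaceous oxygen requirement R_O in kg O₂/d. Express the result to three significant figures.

Correct the yield for decay: Y_obs = Y/(1 + k_d θ_c) = 0.369 / (1 + 0.0765 × 5.10) = 0.369 / 1.390 = 0.2654.
Q·(S₀ − S) = 1780 × (741 − 8.17) × 10⁻³ = 1304 kg/d removed.
P_X = Y_obs·Q·(S₀ − S) = 0.2654 × 1304 = 346.2 kg VSS/d.
R_O = Q·ΔS − 1.42 P_X = 1304 − 491.7 = 812.8 kg O₂/d.

R_O ≈ 813 kg O₂/d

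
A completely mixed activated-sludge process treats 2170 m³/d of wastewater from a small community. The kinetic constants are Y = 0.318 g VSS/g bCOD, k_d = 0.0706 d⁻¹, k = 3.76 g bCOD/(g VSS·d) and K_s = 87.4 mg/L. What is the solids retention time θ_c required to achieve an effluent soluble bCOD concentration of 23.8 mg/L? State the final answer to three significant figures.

At the target effluent, Y k S/(K_s+S) = 0.318×3.76×23.8/111.2 = 0.2559 d⁻¹.
Then 1/θ_c = μ − k_d = 0.2559 − 0.0706 = 0.1853 d⁻¹, giving θ_c = 5.396 d.

θ_c ≈ 5.40 d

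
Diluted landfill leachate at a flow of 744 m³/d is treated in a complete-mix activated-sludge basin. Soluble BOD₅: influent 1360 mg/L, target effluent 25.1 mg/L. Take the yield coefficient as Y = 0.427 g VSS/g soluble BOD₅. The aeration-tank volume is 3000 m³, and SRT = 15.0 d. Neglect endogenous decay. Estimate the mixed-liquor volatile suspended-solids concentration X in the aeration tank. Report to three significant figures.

From V·X = Y·Q·(S₀ − S)·θ_c (decay neglected): X = 0.427 × 744 × (1360 − 25.1) × 15.0 / 3000 = 2120 mg/L.

X ≈ 2120 mg/L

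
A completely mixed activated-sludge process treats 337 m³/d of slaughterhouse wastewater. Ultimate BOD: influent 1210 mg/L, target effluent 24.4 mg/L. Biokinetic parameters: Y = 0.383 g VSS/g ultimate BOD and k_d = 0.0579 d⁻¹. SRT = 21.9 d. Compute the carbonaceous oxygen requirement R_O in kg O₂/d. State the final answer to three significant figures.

Correct the yield for decay: Y_obs = Y/(1 + k_d θ_c) = 0.383 / (1 + 0.0579 × 21.9) = 0.383 / 2.268 = 0.1689.
Substrate removed = Q·(S₀ − S) = 337 m³/d × (1210 − 24.4) g/m³ = 4×10^5 g/d = 399.5 kg/d.
Net sludge production P_X = 0.1689 × 399.5 = 67.47 kg VSS/d.
R_O = Q·(S₀ − S) − 1.42·P_X = 399.5 − 1.42 × 67.47 = 303.7 kg O₂/d.

R_O ≈ 304 kg O₂/d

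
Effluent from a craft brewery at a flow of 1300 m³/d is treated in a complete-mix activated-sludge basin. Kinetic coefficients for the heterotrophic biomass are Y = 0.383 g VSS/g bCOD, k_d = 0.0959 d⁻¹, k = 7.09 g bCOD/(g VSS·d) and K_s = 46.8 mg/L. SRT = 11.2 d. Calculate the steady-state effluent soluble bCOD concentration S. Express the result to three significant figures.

S ≈ 3.43 mg/L

Effluent substrate depends only on kinetics and SRT: S = K_s(1 + k_d θ_c) / [θ_c(Yk − k_d) − 1] = 46.8 × (1 + 0.0959 × 11.2) / [11.2 × (0.383 × 7.09 − 0.0959) − 1] = 97.07 / 28.34 = 3.425 mg/L.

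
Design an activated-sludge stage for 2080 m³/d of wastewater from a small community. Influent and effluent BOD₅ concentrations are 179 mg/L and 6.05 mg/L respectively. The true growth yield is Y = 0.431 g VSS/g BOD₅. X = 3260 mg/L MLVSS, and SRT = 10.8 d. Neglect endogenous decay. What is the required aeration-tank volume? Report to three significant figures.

V ≈ 514 m³

Biomass mass balance (decay neglected): V·X = Y·Q·(S₀ − S)·θ_c, so V = 0.431 × 2080 × (179 − 6.05) × 10.8 / 3260 = 513.7 m³.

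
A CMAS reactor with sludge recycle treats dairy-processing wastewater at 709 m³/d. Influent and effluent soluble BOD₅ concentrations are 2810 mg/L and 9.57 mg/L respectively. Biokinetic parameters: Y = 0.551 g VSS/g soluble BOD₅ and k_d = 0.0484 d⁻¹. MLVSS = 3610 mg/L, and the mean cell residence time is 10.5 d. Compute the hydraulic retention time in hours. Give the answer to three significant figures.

τ ≈ 71.4 h

Steady-state biomass mass balance: V·X·(1 + k_d·θ_c) = Y·Q·(S₀ − S)·θ_c, so V = 0.551 × 709 × (2810 − 9.57) × 10.5 / [3610 × (1 + 0.0484 × 10.5)] = 1.15×10^7 / 5445 = 2110 m³.
Hydraulic retention time τ = V/Q = 2110 / 709 = 2.976 d = 71.42 h.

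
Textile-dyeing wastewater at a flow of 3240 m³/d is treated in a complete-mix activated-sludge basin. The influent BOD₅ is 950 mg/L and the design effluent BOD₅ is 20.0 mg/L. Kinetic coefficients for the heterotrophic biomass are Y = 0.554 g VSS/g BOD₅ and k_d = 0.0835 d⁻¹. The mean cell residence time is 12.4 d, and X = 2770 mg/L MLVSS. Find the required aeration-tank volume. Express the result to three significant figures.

Rearranging the biomass balance for a CMAS with decay, V = Y·Q·ΔS·θ_c / [X·(1+k_d θ_c)] = 0.554 × 3240 × (950 − 20.0) × 12.4 / [2770 × (1 + 0.0835 × 12.4)] = 2.07×10^7 / 5638 = 3671 m³.

V ≈ 3670 m³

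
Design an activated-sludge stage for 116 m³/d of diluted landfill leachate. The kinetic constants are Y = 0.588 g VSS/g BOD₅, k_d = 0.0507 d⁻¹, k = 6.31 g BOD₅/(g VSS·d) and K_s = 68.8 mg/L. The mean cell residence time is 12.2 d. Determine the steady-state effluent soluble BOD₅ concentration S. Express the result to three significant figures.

S ≈ 2.55 mg/L

Effluent substrate depends only on kinetics and SRT: S = K_s(1 + k_d θ_c) / [θ_c(Yk − k_d) − 1] = 68.8 × (1 + 0.0507 × 12.2) / [12.2 × (0.588 × 6.31 − 0.0507) − 1] = 111.4 / 43.65 = 2.551 mg/L.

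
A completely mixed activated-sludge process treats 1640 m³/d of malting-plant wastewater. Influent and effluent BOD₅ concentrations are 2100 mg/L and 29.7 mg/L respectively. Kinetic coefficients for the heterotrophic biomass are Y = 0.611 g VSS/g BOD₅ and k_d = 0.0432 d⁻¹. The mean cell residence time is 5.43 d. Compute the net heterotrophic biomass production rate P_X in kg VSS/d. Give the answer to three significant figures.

P_X ≈ 1680 kg VSS/d

Correct the yield for decay: Y_obs = Y/(1 + k_d θ_c) = 0.611 / (1 + 0.0432 × 5.43) = 0.611 / 1.235 = 0.4949.
Substrate removed = Q·(S₀ − S) = 1640 m³/d × (2100 − 29.7) g/m³ = 3.4×10^6 g/d = 3395 kg/d.
Biomass produced: P_X = Y_obs·Q·ΔS = 0.4949 × 3395 ≈ 1680 kg VSS/d.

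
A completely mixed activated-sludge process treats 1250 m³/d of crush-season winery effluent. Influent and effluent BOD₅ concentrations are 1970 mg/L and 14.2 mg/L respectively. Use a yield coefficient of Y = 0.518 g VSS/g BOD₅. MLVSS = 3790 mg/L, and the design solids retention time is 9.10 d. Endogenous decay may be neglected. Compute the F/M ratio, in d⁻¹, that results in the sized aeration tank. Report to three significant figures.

F/M ≈ 0.214 d⁻¹

Biomass mass balance (decay neglected): V·X = Y·Q·(S₀ − S)·θ_c, so V = 0.518 × 1250 × (1970 − 14.2) × 9.10 / 3790 = 3041 m³.
F/M = Q·S₀ / (V·X) = 1250 × 1970 / (3041 × 3790) = 0.2137 g BOD₅·(g VSS·d)⁻¹.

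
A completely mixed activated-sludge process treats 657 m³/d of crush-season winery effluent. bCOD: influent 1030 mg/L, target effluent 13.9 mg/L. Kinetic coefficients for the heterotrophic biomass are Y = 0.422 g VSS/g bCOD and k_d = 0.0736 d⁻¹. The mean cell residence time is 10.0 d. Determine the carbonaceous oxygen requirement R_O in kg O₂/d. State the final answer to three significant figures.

The observed yield is Y_obs = Y/(1 + k_d·θ_c) = 0.422 / (1 + 0.0736 × 10.0) = 0.422 / 1.736 = 0.2431 g VSS per g bCOD removed.
ΔS = 1030 − 13.9 = 1016 mg/L, so the substrate removal rate is 657 × 1016/1000 = 667.6 kg bCOD/d.
P_X = Y_obs·Q·(S₀ − S) = 0.2431 × 667.6 = 162.3 kg VSS/d.
R_O = Q·ΔS − 1.42 P_X = 667.6 − 230.4 = 437.1 kg O₂/d.

R_O ≈ 437 kg O₂/d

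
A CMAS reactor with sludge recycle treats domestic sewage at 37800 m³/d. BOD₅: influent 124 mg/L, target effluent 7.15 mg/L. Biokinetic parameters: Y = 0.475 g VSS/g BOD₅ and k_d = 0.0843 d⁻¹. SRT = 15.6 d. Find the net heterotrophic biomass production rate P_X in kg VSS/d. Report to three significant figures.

P_X ≈ 906 kg VSS/d

The observed yield is Y_obs = Y/(1 + k_d·θ_c) = 0.475 / (1 + 0.0843 × 15.6) = 0.475 / 2.315 = 0.2052 g VSS per g BOD₅ removed.
Q·(S₀ − S) = 37800 × (124 − 7.15) × 10⁻³ = 4417 kg/d removed.
So the net sludge growth is P_X = 0.2052 × 4417 = 906.3 kg VSS/d.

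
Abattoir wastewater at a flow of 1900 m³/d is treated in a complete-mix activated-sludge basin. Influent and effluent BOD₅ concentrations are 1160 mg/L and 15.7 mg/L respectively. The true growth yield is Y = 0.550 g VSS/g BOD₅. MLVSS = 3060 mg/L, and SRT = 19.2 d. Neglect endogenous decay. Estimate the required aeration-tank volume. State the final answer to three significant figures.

V ≈ 7500 m³

Biomass mass balance (decay neglected): V·X = Y·Q·(S₀ − S)·θ_c, so V = 0.550 × 1900 × (1160 − 15.7) × 19.2 / 3060 = 7503 m³.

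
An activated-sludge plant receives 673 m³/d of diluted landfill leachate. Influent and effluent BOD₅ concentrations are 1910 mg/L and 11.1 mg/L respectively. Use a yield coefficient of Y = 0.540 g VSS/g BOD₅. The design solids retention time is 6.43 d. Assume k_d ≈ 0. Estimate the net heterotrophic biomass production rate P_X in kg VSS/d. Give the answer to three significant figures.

P_X ≈ 690 kg VSS/d

With endogenous decay neglected, the observed yield equals the true yield: Y_obs = Y = 0.540 g VSS/g BOD₅.
ΔS = 1910 − 11.1 = 1899 mg/L, so the substrate removal rate is 673 × 1899/1000 = 1278 kg BOD₅/d.
Biomass produced: P_X = Y_obs·Q·ΔS = 0.5400 × 1278 ≈ 690.1 kg VSS/d.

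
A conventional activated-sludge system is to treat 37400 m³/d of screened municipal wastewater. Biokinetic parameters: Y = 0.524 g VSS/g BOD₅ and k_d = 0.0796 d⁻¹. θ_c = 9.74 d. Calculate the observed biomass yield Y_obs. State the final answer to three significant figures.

Correct the yield for decay: Y_obs = Y/(1 + k_d θ_c) = 0.524 / (1 + 0.0796 × 9.74) = 0.524 / 1.775 = 0.2952.

Y_obs ≈ 0.295 g VSS/g BOD₅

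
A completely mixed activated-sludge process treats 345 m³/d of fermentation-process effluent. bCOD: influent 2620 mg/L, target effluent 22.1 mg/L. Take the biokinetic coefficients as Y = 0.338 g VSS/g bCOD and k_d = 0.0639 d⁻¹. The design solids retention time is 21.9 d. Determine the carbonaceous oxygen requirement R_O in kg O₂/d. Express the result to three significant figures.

R_O ≈ 717 kg O₂/d

The observed yield is Y_obs = Y/(1 + k_d·θ_c) = 0.338 / (1 + 0.0639 × 21.9) = 0.338 / 2.399 = 0.1409 g VSS per g bCOD removed.
Mass of bCOD removed per day: Q(S₀ − S) = 345 × 2598 g/m³ = 896.3 kg/d.
Biomass synthesised: P_X = Y_obs × 896.3 = 126.3 kg VSS/d.
R_O = Q·(S₀ − S) − 1.42·P_X = 896.3 − 1.42 × 126.3 = 717.0 kg O₂/d.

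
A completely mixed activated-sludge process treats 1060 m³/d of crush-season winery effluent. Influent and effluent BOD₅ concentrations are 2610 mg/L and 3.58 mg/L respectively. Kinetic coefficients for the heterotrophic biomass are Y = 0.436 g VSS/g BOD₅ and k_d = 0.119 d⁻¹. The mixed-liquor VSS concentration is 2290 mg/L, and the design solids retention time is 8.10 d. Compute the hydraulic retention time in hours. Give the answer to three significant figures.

τ ≈ 49.1 h

Steady-state biomass mass balance: V·X·(1 + k_d·θ_c) = Y·Q·(S₀ − S)·θ_c, so V = 0.436 × 1060 × (2610 − 3.58) × 8.10 / [2290 × (1 + 0.119 × 8.10)] = 9.76×10^6 / 4497 = 2170 m³.
τ = V/Q = 2170/1060 = 2.047 d, or 49.12 h.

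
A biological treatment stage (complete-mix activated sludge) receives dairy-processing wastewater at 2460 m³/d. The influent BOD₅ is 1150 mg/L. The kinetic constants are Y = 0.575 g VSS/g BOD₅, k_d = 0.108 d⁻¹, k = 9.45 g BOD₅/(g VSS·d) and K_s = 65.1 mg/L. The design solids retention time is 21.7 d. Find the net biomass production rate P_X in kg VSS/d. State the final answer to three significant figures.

P_X ≈ 486 kg VSS/d

Effluent substrate depends only on kinetics and SRT: S = K_s(1 + k_d θ_c) / [θ_c(Yk − k_d) − 1] = 65.1 × (1 + 0.108 × 21.7) / [21.7 × (0.575 × 9.45 − 0.108) − 1] = 217.7 / 114.6 = 1.900 mg/L.
Correct the yield for decay: Y_obs = Y/(1 + k_d θ_c) = 0.575 / (1 + 0.108 × 21.7) = 0.575 / 3.344 = 0.1720.
ΔS = 1150 − 1.90 = 1148 mg/L, so the substrate removal rate is 2460 × 1148/1000 = 2824 kg BOD₅/d.
Biomass produced: P_X = Y_obs·Q·ΔS = 0.1720 × 2824 ≈ 485.7 kg VSS/d.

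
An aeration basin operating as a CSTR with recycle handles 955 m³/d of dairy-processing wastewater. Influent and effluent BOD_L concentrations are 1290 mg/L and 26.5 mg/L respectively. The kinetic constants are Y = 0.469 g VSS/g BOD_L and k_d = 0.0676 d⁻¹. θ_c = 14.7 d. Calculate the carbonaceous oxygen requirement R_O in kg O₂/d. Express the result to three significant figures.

Y_obs = Y / (1 + k_d θ_c) = 0.469 / (1 + 0.0676 × 14.7) = 0.469 / 1.994 = 0.2352.
ΔS = 1290 − 26.5 = 1264 mg/L, so the substrate removal rate is 955 × 1264/1000 = 1207 kg BOD_L/d.
P_X = Y_obs·Q·(S₀ − S) = 0.2352 × 1207 = 283.8 kg VSS/d.
Carbonaceous O₂ demand = substrate oxidised − cell-mass equivalent = 1207 − 1.42 × 283.8 = 803.6 kg O₂/d.

R_O ≈ 804 kg O₂/d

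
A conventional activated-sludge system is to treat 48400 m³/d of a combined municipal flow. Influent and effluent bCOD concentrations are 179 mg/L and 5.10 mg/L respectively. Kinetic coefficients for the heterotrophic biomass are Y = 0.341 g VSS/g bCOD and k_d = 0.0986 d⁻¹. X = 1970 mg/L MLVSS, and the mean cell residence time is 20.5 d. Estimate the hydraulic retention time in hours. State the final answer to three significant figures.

Steady-state biomass mass balance: V·X·(1 + k_d·θ_c) = Y·Q·(S₀ − S)·θ_c, so V = 0.341 × 48400 × (179 − 5.10) × 20.5 / [1970 × (1 + 0.0986 × 20.5)] = 5.88×10^7 / 5952 = 9885 m³.
HRT = V/Q = 9885 m³ / 48400 m³·d⁻¹ = 0.2042 d × 24 = 4.902 h.

τ ≈ 4.90 h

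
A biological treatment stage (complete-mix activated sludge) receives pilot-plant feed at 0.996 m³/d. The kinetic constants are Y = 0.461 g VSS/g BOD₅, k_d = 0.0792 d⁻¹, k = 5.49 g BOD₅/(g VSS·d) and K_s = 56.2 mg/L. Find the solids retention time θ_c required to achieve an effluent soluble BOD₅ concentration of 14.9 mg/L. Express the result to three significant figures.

Specific growth rate at S = 14.9 mg/L: μ = YkS/(K_s+S) = 0.461·5.49·14.9/(56.2+14.9) = 0.5304 d⁻¹.
θ_c = 1/(μ − k_d) = 1/(0.5304 − 0.0792) = 1/0.4512 = 2.216 d.

θ_c ≈ 2.22 d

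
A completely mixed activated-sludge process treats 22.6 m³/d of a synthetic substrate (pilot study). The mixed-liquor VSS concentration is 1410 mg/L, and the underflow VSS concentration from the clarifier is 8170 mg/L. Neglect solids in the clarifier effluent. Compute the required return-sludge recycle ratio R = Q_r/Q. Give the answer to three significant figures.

Solids balance on the clarifier gives (1+R)X = R·X_r, so R = X/(X_r − X) = 1410 / (8170 − 1410) = 0.2086.

R ≈ 0.209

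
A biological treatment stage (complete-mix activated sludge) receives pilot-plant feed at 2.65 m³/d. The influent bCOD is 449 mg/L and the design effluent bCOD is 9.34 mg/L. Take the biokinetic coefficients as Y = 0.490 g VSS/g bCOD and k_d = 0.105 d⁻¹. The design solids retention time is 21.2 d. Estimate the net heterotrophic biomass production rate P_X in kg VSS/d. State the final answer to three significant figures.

Correct the yield for decay: Y_obs = Y/(1 + k_d θ_c) = 0.490 / (1 + 0.105 × 21.2) = 0.490 / 3.226 = 0.1519.
Q·(S₀ − S) = 2.65 × (449 − 9.34) × 10⁻³ = 1.165 kg/d removed.
P_X = Y_obs · Q(S₀ − S) = 0.1519 × 1.165 = 0.1770 kg VSS/d.

P_X ≈ 0.177 kg VSS/d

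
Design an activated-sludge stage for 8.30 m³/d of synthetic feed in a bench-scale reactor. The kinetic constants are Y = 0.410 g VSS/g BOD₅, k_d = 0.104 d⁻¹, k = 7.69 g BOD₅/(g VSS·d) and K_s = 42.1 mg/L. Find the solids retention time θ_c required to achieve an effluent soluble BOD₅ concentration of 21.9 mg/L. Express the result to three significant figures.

θ_c ≈ 1.03 d

At the target effluent, Y k S/(K_s+S) = 0.410×7.69×21.9/64.00 = 1.079 d⁻¹.
Then 1/θ_c = μ − k_d = 1.079 − 0.104 = 0.9749 d⁻¹, giving θ_c = 1.026 d.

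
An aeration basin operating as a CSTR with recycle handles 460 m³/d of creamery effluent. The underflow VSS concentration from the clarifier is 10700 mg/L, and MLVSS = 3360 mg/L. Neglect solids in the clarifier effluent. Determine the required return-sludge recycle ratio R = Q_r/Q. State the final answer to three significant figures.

Mass balance around the secondary clarifier (neglecting effluent solids): R = X / (X_r − X) = 3360 / (10700 − 3360) = 0.4578.

R ≈ 0.458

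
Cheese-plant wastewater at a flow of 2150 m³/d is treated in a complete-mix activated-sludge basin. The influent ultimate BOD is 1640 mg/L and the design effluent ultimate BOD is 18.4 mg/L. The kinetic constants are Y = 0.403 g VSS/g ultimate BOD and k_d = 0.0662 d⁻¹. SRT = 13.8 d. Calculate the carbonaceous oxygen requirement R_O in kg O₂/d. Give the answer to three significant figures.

Correct the yield for decay: Y_obs = Y/(1 + k_d θ_c) = 0.403 / (1 + 0.0662 × 13.8) = 0.403 / 1.914 = 0.2106.
Substrate removed = Q·(S₀ − S) = 2150 m³/d × (1640 − 18.4) g/m³ = 3.49×10^6 g/d = 3486 kg/d.
Biomass synthesised: P_X = Y_obs × 3486 = 734.3 kg VSS/d.
Carbonaceous O₂ demand = substrate oxidised − cell-mass equivalent = 3486 − 1.42 × 734.3 = 2444 kg O₂/d.

R_O ≈ 2440 kg O₂/d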